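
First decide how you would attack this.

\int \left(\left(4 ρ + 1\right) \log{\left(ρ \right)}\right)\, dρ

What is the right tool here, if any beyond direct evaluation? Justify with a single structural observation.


Technique: integration by parts — take \log{\left(ρ \right)} as the piece to differentiate: what remains is a power-rule integral in disguise.


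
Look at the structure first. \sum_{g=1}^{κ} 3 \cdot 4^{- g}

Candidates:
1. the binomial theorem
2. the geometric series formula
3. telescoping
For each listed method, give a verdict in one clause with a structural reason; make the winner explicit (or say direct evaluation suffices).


Technique: the geometric series formula — consecutive terms stand in a fixed index-free ratio — the geometric sum formula closes it.
- the binomial theorem — the terms lack the binomial-coefficient-weighted complementary-power pattern of an expansion.
- the geometric series formula: yes, a natural case for it.
- telescoping: as presented, consecutive terms share no shifted copy to cancel against — no rewrite is on display to change that.


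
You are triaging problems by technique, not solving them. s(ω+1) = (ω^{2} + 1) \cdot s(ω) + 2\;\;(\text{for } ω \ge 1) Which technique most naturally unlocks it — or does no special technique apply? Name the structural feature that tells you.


Diagnosis: a summation factor — one-term recursion with variable weight ω^{2} + 1 is solved by product normalization, not by root-finding.


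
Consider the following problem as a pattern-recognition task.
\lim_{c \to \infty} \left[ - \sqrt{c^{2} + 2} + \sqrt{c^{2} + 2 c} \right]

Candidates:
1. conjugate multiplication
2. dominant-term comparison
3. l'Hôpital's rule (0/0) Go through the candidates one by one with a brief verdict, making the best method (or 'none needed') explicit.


Diagnosis: conjugate multiplication — two divergent pieces with a minus sign between them and a radical in the mix: rationalize \sqrt{c^{2} + 2 c} - \sqrt{c^{2} + 2} before any limit law applies.
- conjugate multiplication — yes — fits the structure here.
- dominant-term comparison — this is not a rational comparison of growth rates at infinity.
- l'Hôpital's rule (0/0) — the expression is a difference driving to ∞ − ∞, not a 0/0 quotient — there is no ratio for the rule to differentiate.


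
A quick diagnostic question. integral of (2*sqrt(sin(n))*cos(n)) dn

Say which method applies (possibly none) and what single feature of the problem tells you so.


Verdict: u-substitution — the only nontrivial dependence routes through sin(n), whose derivative supplies the leftover factor up to a constant multiple — u = sin(n) flattens it.


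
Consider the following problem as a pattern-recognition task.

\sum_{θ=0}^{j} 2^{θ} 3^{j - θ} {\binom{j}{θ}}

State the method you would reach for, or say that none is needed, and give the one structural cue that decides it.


Best approach: the binomial theorem — the summand is term θ of a binomial expansion in 2 and 3; the whole sum is a single power.


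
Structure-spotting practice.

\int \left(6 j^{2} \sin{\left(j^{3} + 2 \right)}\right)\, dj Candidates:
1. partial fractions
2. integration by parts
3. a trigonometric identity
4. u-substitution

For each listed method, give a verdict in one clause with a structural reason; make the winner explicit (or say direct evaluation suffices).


Best approach: u-substitution — viewed as a product, the integrand is a composition evaluated at j^{3} + 2 times (a constant multiple of) that inner expression's derivative, so u = j^{3} + 2 makes it elementary.
- partial fractions: there is no rational-function structure to decompose.
- integration by parts: the non-polynomial partner is not one of the parts kernels — exp, sine, or cosine with a degree-1 argument, or a logarithm.
- a trigonometric identity — no identity rewrites this into an easier trigonometric form.
- u-substitution — yes — fits the structure here.


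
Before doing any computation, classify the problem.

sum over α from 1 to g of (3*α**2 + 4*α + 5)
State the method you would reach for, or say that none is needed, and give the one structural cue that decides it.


Technique: no special technique — nothing telescopes and nothing is geometric; polynomial terms in α sum term by term.


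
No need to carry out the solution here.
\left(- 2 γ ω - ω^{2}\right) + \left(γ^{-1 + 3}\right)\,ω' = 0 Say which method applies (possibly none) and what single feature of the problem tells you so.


Best approach: the homogeneous substitution — the slope is degree-zero homogeneous: the ratio substitution v = ω/γ collapses it. A Bernoulli rewrite works here as the equation stands — the homogeneous substitution is the more immediate reading.


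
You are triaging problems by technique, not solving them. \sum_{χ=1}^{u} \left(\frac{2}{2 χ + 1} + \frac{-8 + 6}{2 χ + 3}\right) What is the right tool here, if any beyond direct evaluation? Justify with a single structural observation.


Diagnosis: telescoping — difference-of-shifts structure (each term adds \frac{2}{2 χ + 1}, then subtracts its one-index-advanced value, which the following term adds back) leaves only the first and last pieces standing.


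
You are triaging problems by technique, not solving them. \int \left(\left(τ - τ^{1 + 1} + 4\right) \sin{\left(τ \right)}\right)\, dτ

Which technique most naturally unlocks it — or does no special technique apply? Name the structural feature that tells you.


Diagnosis: integration by parts — a polynomial factor (τ - τ^{1 + 1} + 4) multiplies \sin{\left(τ \right)}; differentiating (τ - τ^{1 + 1} + 4) lowers its degree while \sin{\left(τ \right)} integrates cleanly, so parts wins.


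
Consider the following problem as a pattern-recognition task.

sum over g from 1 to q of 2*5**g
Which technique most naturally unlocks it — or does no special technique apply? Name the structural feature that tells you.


Best approach: the geometric series formula — term-over-term division gives 5 every time — index-free ratio, geometric sum formula applies.


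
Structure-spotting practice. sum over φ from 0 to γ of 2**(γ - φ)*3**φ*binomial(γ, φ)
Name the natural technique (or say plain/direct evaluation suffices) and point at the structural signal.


Diagnosis: the binomial theorem — binomial(γ, φ) weighting matched powers of 3 and 2 is the expanded form of (3 + 2)^γ — fold it back up.


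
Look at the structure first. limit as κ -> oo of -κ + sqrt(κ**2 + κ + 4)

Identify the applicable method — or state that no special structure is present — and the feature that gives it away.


Verdict: conjugate multiplication — divergence minus divergence hides a finite answer — expose it by pairing sqrt(κ**2 + κ + 4) - κ with its conjugate.


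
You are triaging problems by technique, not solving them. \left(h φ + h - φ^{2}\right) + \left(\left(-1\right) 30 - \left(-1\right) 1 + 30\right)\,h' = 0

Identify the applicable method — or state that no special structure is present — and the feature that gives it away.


Verdict: a linear integrating factor — the unknown enters only to the first power against a nonzero forcing term — the integrating-factor template applies directly.


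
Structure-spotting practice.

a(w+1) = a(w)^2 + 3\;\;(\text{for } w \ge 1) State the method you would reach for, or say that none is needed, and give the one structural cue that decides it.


Method: no special technique — the unknown enters the rule nonlinearly, not as a weighted sum — no linear method is even well-posed.


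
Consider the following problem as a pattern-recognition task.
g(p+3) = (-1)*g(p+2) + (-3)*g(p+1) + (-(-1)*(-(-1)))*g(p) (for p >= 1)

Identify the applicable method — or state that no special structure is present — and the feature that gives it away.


Technique: the characteristic-root method — the recurrence treats every index alike (constant coefficients, no forcing) — precisely the regime where r^p trials close it.


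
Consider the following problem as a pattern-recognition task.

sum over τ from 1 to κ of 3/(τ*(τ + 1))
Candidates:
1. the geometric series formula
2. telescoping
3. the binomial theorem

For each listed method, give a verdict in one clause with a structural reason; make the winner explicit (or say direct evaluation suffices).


Technique: telescoping — 3/(τ*(τ + 1)) is a collapsed telescope: expand it into simple fractions to see the cancellation.
- the geometric series formula: consecutive terms are not related by a fixed multiplier.
- telescoping: yes — fits the structure here.
- the binomial theorem: there is no pair of bases whose matched powers would reassemble into a single binomial power.


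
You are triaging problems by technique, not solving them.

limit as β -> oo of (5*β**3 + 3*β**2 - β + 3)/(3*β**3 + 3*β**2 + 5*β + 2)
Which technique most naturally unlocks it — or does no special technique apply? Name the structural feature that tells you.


Diagnosis: dominant-term comparison — as β grows, only the highest-degree terms matter — compare leading terms and read the limit off. As a single quotient, the ∞/∞ shape would yield to repeated differentiation as well — the growth comparison gets there in one look.


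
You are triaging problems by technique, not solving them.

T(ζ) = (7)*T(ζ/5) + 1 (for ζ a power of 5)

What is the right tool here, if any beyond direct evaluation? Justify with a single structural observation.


Diagnosis: the master substitution — the recursive call is at index ζ/5 rather than a shift, a divide-and-conquer shape — substituting ζ = 5^m linearizes it.


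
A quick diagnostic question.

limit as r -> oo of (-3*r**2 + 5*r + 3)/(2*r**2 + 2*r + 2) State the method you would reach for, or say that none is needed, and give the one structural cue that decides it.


Best approach: dominant-term comparison — as r grows, only the highest-degree terms matter — compare leading terms and read the limit off. Viewed as a single quotient this is an ∞/∞ form — an at-infinity application of l'Hôpital's rule would also resolve it; comparing leading growth reads the answer without differentiating.


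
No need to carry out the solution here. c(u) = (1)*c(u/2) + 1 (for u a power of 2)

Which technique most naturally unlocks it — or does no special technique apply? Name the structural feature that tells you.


Method: the master substitution — the index is divided (u/2), not shifted — substitute u = 2^m to straighten it into a shift recurrence.


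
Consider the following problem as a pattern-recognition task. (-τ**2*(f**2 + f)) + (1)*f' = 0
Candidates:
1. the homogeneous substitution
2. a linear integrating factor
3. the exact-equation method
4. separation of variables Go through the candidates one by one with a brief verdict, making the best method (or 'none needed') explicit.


Method: separation of variables — a product of single-variable factors, τ**2 and f**2 + f — the textbook separable form. Rearranged, this also fits the Bernoulli template directly; separation reads the product structure as given.
- the homogeneous substitution: the slope does not depend on the ratio of the variables alone.
- a linear integrating factor — the unknown enters nonlinearly (through a power, a denominator, or a transcendental function), which the linear integrating-factor recipe cannot absorb as-is — any repair would come from a preliminary substitution, not the factor.
- the exact-equation method — the mixed-partials test fails on this split — it is not an exact differential as presented.
- separation of variables — applicable, and directly so.


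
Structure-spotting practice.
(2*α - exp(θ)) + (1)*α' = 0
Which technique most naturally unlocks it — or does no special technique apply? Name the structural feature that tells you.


Verdict: a linear integrating factor — arrange it as α' + 2·α = (the forcing term) and the integrating factor does the rest.


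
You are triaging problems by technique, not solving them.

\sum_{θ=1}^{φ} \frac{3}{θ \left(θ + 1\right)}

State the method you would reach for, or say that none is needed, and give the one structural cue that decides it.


Verdict: telescoping — \frac{3}{θ \left(θ + 1\right)} decomposes into shift-paired simple fractions; the series telescopes to finitely many boundary pieces.


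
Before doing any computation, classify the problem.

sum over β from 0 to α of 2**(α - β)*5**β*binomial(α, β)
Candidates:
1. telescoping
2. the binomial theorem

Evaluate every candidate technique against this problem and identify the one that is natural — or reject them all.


Best approach: the binomial theorem — terms weighting binomial(α, β) against matched powers of 5 and 2 reassemble into (5 + 2)^α by the binomial theorem.
- telescoping: in the displayed form, no term reappears at a neighboring index to cancel against.
- the binomial theorem — yes — fits the structure here.


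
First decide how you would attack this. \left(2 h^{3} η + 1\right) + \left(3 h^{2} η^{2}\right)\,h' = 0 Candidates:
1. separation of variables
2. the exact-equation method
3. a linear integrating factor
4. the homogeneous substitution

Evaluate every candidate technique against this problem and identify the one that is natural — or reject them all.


Best approach: the exact-equation method — d/dh of 2 h^{3} η + 1 equals d/dη of 3 h^{2} η^{2}: the form is a total differential of one potential — integrate it exactly.
- separation of variables: no algebra isolates the independent variable on one side and the unknown on the other.
- the exact-equation method — a fit — the right tool for this form.
- a linear integrating factor — the unknown enters nonlinearly (through a power, a denominator, or a transcendental function), which the linear integrating-factor recipe cannot absorb as-is — any repair would come from a preliminary substitution, not the factor.
- the homogeneous substitution — solved for the derivative, the right side changes under joint scaling of the two variables.


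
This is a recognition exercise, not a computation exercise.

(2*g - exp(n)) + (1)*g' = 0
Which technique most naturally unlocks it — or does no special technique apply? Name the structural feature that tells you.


Method: a linear integrating factor — first power of g, nonzero forcing: the integrating-factor recipe applies verbatim with p = 2.


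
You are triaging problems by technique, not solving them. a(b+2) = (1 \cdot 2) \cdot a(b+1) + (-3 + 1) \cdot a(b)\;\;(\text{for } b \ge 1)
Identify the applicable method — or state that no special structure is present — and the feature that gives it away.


Method: the characteristic-root method — every coefficient is a fixed number and the forcing is zero — substitute r^b and read off the root equation.


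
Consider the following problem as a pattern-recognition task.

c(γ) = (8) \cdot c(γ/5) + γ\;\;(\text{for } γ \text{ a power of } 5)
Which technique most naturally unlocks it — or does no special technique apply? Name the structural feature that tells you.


Best approach: the master substitution — the argument contracts 5-fold per step: reindex γ exponentially and solve the linear recurrence in the new index.


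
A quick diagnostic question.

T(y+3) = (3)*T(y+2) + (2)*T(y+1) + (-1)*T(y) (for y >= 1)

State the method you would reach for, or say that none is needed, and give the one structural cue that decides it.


Technique: the characteristic-root method — this is the constant-coefficient homogeneous case — the whole solution in y reduces to a polynomial's roots.


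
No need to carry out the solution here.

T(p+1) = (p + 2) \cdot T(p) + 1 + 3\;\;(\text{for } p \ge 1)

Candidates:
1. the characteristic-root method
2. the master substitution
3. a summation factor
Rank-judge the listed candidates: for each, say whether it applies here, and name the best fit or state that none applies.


Method: a summation factor — the coefficient p + 2 drifts with the index, so no fixed root exists; normalizing by the cumulative product telescopes it.
- the characteristic-root method — an index-dependent weight blocks the pure exponential ansatz.
- the master substitution: with no divided-index recursive call, reindexing by powers of a base buys nothing.
- a summation factor — yes, a natural case for it.


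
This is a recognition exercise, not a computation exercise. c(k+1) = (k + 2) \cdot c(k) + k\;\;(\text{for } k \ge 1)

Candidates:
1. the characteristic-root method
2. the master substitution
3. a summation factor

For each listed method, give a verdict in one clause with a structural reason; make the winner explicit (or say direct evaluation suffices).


Diagnosis: a summation factor — normalize by the running product of k + 2: the left side becomes a difference, and differences sum.
- the characteristic-root method: an index-dependent weight blocks the pure exponential ansatz.
- the master substitution — there is no divide-the-index recursive argument.
- a summation factor — yes — fits the structure here.


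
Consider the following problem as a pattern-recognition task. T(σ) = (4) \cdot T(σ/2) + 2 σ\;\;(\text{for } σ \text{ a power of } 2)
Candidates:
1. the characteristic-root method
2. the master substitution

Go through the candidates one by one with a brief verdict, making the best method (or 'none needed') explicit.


Best approach: the master substitution — treat m = log base 2 of σ as the new clock: one recursion step advances m by one while σ scales by 2.
- the characteristic-root method — the recursion divides its index rather than shifting it — outside the constant-shift family the root method covers.
- the master substitution — a fit — the right tool for this form.


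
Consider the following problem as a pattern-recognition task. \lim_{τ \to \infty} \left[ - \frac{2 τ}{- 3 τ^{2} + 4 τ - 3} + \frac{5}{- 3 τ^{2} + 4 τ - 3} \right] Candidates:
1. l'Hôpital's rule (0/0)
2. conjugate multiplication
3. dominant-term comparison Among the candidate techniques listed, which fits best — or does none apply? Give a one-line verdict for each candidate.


Technique: dominant-term comparison — divide through by the highest power of τ; every lower-order term dies and the dominant terms decide the limit.
- l'Hôpital's rule (0/0): no 0/0 form appears: written as one quotient, top and bottom both grow without bound, and the ratio is decided by their leading terms.
- conjugate multiplication — there are no radicals in tension whose conjugate would simplify matters.
- dominant-term comparison: yes, a natural case for it.


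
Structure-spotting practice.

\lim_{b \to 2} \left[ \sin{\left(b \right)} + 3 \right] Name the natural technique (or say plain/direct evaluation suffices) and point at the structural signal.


Best approach: no special technique — the function is continuous at 2; evaluation is itself the limit, no machinery required.


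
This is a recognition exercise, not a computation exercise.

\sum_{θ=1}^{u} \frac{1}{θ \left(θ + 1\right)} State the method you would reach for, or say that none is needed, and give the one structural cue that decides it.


Best approach: telescoping — the denominator's roots in \frac{1}{θ \left(θ + 1\right)} sit an integer apart: decomposition produces a self-cancelling chain.


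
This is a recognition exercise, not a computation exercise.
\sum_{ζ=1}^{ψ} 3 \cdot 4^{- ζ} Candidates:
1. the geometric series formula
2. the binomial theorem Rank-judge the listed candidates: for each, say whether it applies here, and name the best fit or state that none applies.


Verdict: the geometric series formula — consecutive terms stand in a fixed index-free ratio — the geometric sum formula closes it.
- the geometric series formula: applicable, and directly so.
- the binomial theorem: there is no pair of bases whose matched powers would reassemble into a single binomial power.


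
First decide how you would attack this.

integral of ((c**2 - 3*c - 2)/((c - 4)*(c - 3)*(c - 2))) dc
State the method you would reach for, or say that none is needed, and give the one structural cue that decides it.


Best approach: partial fractions — the bottom factors while the top stays lower-degree — split into simple fractions and integrate piece by piece.


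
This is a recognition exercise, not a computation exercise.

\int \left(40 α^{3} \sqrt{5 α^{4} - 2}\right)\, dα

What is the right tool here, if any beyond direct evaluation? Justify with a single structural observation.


Best approach: u-substitution — the only nontrivial dependence routes through 5 α^{4} - 2, whose derivative supplies the leftover factor up to a constant multiple — u = 5 α^{4} - 2 flattens it.


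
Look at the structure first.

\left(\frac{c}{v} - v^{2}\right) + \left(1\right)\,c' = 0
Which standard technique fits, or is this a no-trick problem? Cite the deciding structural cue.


Best approach: a linear integrating factor — linear in the unknown with genuine forcing: multiply through by the exponential of the integrated coefficient and the left side closes into one derivative.


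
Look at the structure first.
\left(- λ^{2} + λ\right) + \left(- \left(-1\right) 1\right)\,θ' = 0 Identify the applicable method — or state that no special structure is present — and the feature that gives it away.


Method: no special technique — solved for the derivative, no θ appears — this is antidifferentiation in λ wearing ODE clothing.


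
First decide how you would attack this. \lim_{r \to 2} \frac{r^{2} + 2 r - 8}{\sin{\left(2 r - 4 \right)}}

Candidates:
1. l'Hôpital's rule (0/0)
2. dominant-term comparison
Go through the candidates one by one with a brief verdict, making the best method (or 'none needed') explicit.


Diagnosis: l'Hôpital's rule (0/0) — substituting 2 gives 0 over 0; differentiate top and bottom once and re-evaluate. Expanding numerator and denominator to first order gives the same value — the rule automates exactly that.
- l'Hôpital's rule (0/0) — applicable, and directly so.
- dominant-term comparison: no dominant power emerges to decide the limit by degree comparison.


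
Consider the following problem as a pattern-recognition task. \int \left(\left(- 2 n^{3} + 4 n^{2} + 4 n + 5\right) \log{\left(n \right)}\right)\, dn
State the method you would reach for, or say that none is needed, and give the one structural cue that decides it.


Best approach: integration by parts — take \log{\left(n \right)} as the piece to differentiate: what remains is a power-rule integral in disguise.


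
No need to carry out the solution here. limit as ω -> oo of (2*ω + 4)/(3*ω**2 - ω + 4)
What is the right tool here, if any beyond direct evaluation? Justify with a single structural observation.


Technique: dominant-term comparison — divide through by the highest power of ω; every lower-order term dies and the dominant terms decide the limit. Differentiating the expression as a single quotient would eventually settle it as well; matching dominant growth settles it immediately.


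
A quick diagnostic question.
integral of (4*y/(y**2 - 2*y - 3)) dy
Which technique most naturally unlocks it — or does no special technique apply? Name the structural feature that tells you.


Method: partial fractions — the denominator y**2 - 2*y - 3 factors, so the quotient decomposes into elementary partial fractions term by term.


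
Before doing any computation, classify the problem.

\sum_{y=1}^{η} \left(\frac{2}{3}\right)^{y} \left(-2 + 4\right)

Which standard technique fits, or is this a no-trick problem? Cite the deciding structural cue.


Diagnosis: the geometric series formula — check a ratio of consecutive terms: it is \frac{2}{3}, independent of the index, so the geometric formula closes the sum.


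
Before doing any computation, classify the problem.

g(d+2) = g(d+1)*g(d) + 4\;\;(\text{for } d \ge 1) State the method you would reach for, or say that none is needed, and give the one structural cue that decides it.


Verdict: no special technique — this one you iterate or analyze qualitatively: the nonlinearity defeats linear solution methods.


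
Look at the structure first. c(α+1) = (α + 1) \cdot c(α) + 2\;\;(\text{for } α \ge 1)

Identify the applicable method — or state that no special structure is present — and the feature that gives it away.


Method: a summation factor — because the multiplier α + 1 is index-dependent, divide through by its running product and sum the resulting differences.


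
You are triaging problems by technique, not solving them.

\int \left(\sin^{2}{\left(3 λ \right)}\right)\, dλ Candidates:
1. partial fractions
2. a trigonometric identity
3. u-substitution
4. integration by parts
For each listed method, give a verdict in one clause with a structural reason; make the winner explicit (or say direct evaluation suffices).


Diagnosis: a trigonometric identity — the exponent on \sin^{2}{\left(3 λ \right)} is even — the power-reduction identity is the standard preprocessing step.
- partial fractions — the expression is not a ratio of polynomials that decomposes further.
- a trigonometric identity: yes, a natural case for it.
- u-substitution — no subexpression of the integrand pairs with its own derivative as a factor — individual terms may offer their own substitutions, but any change of variable covering the whole integral would have to be constructed from outside the expression.
- integration by parts: not the fit here: there is no polynomial factor to ladder down — parts can still close the trigonometric product by recursion, though the identity rewrite is the direct route.


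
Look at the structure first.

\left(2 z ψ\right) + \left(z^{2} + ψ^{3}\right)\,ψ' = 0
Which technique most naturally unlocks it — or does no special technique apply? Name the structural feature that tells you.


Technique: the exact-equation method — 2 z ψ and z^{2} + ψ^{3} pass the exactness check on the nose, so no integrating factor in z or ψ is needed at all.


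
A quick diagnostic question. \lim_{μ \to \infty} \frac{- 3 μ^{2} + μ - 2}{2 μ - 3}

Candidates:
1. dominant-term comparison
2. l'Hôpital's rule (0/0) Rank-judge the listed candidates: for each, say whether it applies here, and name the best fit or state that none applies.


Method: dominant-term comparison — as μ grows, only the highest-degree terms matter — compare leading terms and read the limit off.
- dominant-term comparison: a fit — the right tool for this form.
- l'Hôpital's rule (0/0): no 0/0 form appears: written as one quotient, top and bottom both grow without bound, and the ratio is decided by their leading terms.


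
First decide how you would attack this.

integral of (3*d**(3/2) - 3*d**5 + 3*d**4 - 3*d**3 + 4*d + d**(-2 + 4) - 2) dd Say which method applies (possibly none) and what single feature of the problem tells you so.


Verdict: no special technique — a term-by-term power-rule job in d; no substitution or rearrangement earns its keep here.


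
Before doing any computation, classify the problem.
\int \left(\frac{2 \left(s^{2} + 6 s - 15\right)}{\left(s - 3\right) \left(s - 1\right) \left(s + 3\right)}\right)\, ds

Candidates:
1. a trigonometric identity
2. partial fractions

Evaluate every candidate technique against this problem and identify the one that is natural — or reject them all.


Technique: partial fractions — the bottom factors while the top stays lower-degree — split into simple fractions and integrate piece by piece.
- a trigonometric identity: with no trigonometric functions present, identity rewriting has no target.
- partial fractions — yes, a natural case for it.


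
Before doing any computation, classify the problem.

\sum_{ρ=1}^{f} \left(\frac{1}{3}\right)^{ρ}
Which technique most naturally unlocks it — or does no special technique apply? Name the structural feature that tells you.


Technique: the geometric series formula — each term is \frac{1}{3} times the previous one, so the geometric-series formula applies directly.


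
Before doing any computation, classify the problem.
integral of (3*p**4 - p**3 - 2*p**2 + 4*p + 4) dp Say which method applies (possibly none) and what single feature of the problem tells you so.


Best approach: no special technique — the integrand is a sum of constant multiples of powers of p — integrate term by term.


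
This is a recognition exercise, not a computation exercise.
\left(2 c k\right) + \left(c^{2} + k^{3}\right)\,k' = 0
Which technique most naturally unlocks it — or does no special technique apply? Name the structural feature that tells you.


Method: the exact-equation method — check exactness first: here it holds (2 c k, c^{2} + k^{3} have matching cross partials), so no integrating factor is needed.


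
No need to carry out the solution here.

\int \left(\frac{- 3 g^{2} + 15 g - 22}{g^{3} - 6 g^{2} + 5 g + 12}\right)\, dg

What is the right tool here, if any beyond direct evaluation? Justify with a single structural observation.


Technique: partial fractions — the integrand is a proper rational function and its denominator g^{3} - 6 g^{2} + 5 g + 12 factors into distinct pieces, so it splits into simple fractions.


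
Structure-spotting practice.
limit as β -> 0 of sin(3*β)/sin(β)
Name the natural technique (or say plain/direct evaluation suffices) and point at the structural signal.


Verdict: l'Hôpital's rule (0/0) — numerator and denominator both vanish at 0 — a genuine 0/0 form, which is exactly when l'Hôpital applies. Expanding numerator and denominator to first order gives the same value — the rule automates exactly that.


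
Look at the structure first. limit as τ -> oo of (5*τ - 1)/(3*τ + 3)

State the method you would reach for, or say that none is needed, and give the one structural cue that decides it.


Verdict: dominant-term comparison — as τ grows, only the highest-degree terms matter — compare leading terms and read the limit off. Viewed as a single quotient this is an ∞/∞ form — an at-infinity application of l'Hôpital's rule would also resolve it; comparing leading growth reads the answer without differentiating.


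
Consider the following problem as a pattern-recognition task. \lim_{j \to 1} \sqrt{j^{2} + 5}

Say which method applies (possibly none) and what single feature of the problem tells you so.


Diagnosis: no special technique — no vanishing denominator and no indeterminate clash at the point — evaluation is immediate.


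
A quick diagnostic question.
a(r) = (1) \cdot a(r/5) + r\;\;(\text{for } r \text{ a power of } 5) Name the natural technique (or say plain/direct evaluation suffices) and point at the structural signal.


Best approach: the master substitution — the argument contracts 5-fold per step: reindex r exponentially and solve the linear recurrence in the new index.


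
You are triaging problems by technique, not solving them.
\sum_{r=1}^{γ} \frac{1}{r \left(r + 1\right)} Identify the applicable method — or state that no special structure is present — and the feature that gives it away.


Method: telescoping — after splitting \frac{1}{r \left(r + 1\right)} into partial fractions, the pieces are shifted copies of one function and cancel telescopically.


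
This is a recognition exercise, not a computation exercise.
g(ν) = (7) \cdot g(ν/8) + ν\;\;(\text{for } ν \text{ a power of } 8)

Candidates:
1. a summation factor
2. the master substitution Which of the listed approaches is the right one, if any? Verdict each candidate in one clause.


Method: the master substitution — the argument shrinks by the factor 8, so measure the index on a logarithmic scale and the recursion becomes a shift.
- a summation factor: a divided-index call is outside the fixed-shift first-order family a summation factor normalizes.
- the master substitution: yes, a natural case for it.


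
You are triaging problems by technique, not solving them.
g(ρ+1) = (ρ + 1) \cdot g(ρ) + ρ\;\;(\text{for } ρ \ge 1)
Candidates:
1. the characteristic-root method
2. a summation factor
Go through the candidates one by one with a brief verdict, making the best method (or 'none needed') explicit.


Method: a summation factor — with the index-dependent coefficient ρ + 1, dividing by the cumulative product turns the left side into a pure difference.
- the characteristic-root method: an index-dependent weight blocks the pure exponential ansatz.
- a summation factor: yes, a natural case for it.


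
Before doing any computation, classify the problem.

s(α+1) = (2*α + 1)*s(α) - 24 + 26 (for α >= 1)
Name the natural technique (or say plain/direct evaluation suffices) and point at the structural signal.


Method: a summation factor — one step of memory with a weight 2*α + 1 that changes as the index grows — the summation-factor construction is built for this.


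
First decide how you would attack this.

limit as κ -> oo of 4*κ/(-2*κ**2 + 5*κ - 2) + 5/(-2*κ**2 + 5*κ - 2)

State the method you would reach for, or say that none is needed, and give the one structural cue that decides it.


Method: dominant-term comparison — divide by the highest power of κ present: lower-order terms vanish and the dominant ratio remains. Differentiating the expression as a single quotient would eventually settle it as well; matching dominant growth settles it immediately.


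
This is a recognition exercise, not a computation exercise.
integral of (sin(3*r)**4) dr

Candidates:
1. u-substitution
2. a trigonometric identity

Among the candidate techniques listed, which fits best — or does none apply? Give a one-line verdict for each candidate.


Diagnosis: a trigonometric identity — the exponent on sin(3*r)**4 is even — the power-reduction identity is the standard preprocessing step.
- u-substitution: no subexpression of the integrand pairs with its own derivative as a factor — individual terms may offer their own substitutions, but any change of variable covering the whole integral would have to be constructed from outside the expression.
- a trigonometric identity — yes — fits the structure here.


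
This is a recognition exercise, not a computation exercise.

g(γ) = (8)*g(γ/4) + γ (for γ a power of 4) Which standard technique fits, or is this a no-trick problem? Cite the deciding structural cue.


Best approach: the master substitution — divide-the-index recursion (γ/4 inside the call) straightens out once the index is rewritten as 4^m.


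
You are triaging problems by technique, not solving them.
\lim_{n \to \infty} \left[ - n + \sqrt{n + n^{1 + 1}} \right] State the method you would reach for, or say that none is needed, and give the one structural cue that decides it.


Best approach: conjugate multiplication — divergence minus divergence hides a finite answer — expose it by pairing \sqrt{n + n^{1 + 1}} - n with its conjugate.


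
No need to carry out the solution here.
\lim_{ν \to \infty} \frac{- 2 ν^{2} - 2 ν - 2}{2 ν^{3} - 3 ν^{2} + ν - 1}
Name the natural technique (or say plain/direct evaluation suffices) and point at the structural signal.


Best approach: dominant-term comparison — at large ν only the top-degree terms survive; compare the leading terms and the limit falls out. Differentiating the expression as a single quotient would eventually settle it as well; matching dominant growth settles it immediately.


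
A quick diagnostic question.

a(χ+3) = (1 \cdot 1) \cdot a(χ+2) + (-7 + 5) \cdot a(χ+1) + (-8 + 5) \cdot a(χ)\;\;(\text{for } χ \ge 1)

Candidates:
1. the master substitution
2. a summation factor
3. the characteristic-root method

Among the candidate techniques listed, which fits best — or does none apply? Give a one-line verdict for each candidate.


Diagnosis: the characteristic-root method — the recurrence treats every index alike (constant coefficients, no forcing) — precisely the regime where r^χ trials close it.
- the master substitution: with no divided-index recursive call, reindexing by powers of a base buys nothing.
- a summation factor: the recurrence reaches back more than one step, outside the first-order family a summation factor normalizes.
- the characteristic-root method: applies; the problem has the shape this method handles.


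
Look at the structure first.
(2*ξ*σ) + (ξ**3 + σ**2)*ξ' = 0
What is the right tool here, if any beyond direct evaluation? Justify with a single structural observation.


Method: the exact-equation method — take the mixed partials of 2*ξ*σ and ξ**3 + σ**2: they are equal, which certifies an exact differential.


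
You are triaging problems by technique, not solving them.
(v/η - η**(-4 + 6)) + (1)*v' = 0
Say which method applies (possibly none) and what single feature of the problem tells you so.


Best approach: a linear integrating factor — linear in the unknown with genuine forcing: multiply through by the exponential of the integrated coefficient and the left side closes into one derivative.


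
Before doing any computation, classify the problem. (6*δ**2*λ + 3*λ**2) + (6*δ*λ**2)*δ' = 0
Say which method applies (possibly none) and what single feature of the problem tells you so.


Technique: the exact-equation method — the mixed-partials test passes for 6*δ**2*λ + 3*λ**2 and 6*δ*λ**2, so a potential function exists as presented.


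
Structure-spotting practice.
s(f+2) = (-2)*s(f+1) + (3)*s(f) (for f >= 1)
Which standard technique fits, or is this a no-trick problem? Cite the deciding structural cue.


Technique: the characteristic-root method — fixed numeric weights on consecutive terms and no forcing term added: the root method in its home territory.


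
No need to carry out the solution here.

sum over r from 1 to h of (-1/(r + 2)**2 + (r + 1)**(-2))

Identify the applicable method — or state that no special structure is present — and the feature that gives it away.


Diagnosis: telescoping — consecutive terms evaluate one function at adjacent indices ((r + 1)**(-2) is its current value): one term's tail is the next term's head, so the chain collapses.


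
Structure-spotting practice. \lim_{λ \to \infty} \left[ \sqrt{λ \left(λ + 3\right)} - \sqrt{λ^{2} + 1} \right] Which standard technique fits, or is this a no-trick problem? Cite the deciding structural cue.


Verdict: conjugate multiplication — \sqrt{λ \left(λ + 3\right)} and \sqrt{λ^{2} + 1} both blow up, but their difference is tame once the conjugate rationalizes it.


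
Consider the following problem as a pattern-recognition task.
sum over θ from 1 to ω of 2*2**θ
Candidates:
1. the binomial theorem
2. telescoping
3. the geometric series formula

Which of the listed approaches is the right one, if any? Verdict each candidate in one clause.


Verdict: the geometric series formula — the ratio of consecutive terms is the constant 2, independent of the index — a geometric sum.
- the binomial theorem — the terms lack the binomial-coefficient-weighted complementary-power pattern of an expansion.
- telescoping — in the displayed form, no term reappears at a neighboring index to cancel against.
- the geometric series formula — yes, a natural case for it.


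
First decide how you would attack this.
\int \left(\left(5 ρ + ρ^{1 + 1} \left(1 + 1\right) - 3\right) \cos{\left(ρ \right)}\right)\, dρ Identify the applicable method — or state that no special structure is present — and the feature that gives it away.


Technique: integration by parts — (5 ρ + ρ^{1 + 1} \left(1 + 1\right) - 3) dies after finitely many derivatives while \cos{\left(ρ \right)} cycles under integration — the tabular/parts setup.
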